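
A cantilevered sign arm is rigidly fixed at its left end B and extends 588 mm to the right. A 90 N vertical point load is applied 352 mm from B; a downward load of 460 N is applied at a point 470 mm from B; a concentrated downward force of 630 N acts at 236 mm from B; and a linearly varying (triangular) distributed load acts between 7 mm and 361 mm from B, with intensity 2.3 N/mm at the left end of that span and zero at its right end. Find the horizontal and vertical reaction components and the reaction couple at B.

B_x = 0, B_y = 1587 N, M_B = 447400 N·mm

Resultant of the triangular load: ½ × 2.3 × 354 = 407.1 N, acting at 125 mm from B (one-third of the span from the peak).
ΣF_x = 0: B_x = 0.
ΣF_y = 0: B_y − 90 − 460 − 630 − ½·2.3·354 = 0 → B_y = 1587 N.
ΣM about B: M_B − 90·352 − 460·470 − 630·236 − (½·2.3·354)·125 = 0 → M_B = 447400 N·mm.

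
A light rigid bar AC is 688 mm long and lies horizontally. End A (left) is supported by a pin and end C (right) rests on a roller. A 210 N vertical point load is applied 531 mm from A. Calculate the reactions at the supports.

Taking moments about A: C_y·688 − 210·531 = 0 → C_y = 111510/688 = 162.078 ≈ 162.1 N.
ΣF_y = 0: A_y + 162.078 − 210 = 0 → A_y = 47.92 N.
ΣF_x = 0: no horizontal applied forces, so A_x = 0.

A_x = 0, A_y = 47.92 N, C_y = 162.1 N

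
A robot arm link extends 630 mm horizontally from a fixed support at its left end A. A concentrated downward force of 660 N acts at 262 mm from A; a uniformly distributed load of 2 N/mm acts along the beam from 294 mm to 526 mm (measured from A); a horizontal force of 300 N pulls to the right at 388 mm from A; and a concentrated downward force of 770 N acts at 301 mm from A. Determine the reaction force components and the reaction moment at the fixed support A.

A_x = -300.0 N, A_y = 1894 N, M_A = 594900 N·mm

Resultant of the distributed load: 2 × 232 = 464 N at 410 mm from A.
ΣF_x = 0: A_x + 300 = 0 → A_x = -300.0 N.
ΣF_y = 0: A_y − 660 − 2·232 − 770 = 0 → A_y = 1894 N.
ΣM about A: M_A − 660·262 − (2·232)·410 − 770·301 = 0 → M_A = 594900 N·mm.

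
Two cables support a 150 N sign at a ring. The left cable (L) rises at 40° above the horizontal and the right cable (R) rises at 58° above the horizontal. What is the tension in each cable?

T_L = 80.27 N, T_R = 116.0 N

ΣF_x = 0: −T_L·cos40° + T_R·cos58° = 0 → T_R = 1.44559·T_L.
ΣF_y = 0: T_L·sin40° + T_R·sin58° = 150.
Substitute: T_L·(0.642788 + 1.44559·0.848048) = 150 → T_L = 80.2689 ≈ 80.27 N.
Then T_R = 1.44559 × 80.2689 = 116.0 N.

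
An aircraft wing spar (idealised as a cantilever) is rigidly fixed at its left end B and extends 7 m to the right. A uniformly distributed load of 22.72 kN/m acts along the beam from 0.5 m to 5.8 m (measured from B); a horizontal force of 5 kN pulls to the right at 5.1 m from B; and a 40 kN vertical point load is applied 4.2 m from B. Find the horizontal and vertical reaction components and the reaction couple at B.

Resultant of the distributed load: 22.72 × 5.3 = 120.416 kN at 3.15 m from B.
ΣF_x = 0: B_x + 5 = 0 → B_x = -5.000 kN.
ΣF_y = 0: B_y − 22.72·5.3 − 40 = 0 → B_y = 160.4 kN.
ΣM about B: M_B − (22.72·5.3)·3.15 − 40·4.2 = 0 → M_B = 547.3 kN·m.

B_x = -5.000 kN, B_y = 160.4 kN, M_B = 547.3 kN·m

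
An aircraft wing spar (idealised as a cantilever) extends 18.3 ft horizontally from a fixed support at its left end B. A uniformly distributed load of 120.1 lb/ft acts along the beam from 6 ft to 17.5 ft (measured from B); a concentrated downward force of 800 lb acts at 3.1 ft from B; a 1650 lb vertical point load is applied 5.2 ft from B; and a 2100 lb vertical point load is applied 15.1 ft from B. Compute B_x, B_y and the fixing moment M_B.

B_x = 0, B_y = 5931 lb, M_B = 59000 lb·ft

Resultant of the distributed load: 120.1 × 11.5 = 1381.15 lb at 11.75 ft from B.
ΣF_x = 0: B_x = 0.
ΣF_y = 0: B_y − 120.1·11.5 − 800 − 1650 − 2100 = 0 → B_y = 5931 lb.
ΣM about B: M_B − (120.1·11.5)·11.75 − 800·3.1 − 1650·5.2 − 2100·15.1 = 0 → M_B = 59000 lb·ft.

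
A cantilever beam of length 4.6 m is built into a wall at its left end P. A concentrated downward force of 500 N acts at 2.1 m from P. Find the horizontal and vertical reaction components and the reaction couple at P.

P_x = 0, P_y = 500.0 N, M_P = 1050 N·m

ΣF_x = 0: P_x = 0.
ΣF_y = 0: P_y − 500 = 0 → P_y = 500.0 N.
ΣM about P: M_P − 500·2.1 = 0 → M_P = 1050 N·m.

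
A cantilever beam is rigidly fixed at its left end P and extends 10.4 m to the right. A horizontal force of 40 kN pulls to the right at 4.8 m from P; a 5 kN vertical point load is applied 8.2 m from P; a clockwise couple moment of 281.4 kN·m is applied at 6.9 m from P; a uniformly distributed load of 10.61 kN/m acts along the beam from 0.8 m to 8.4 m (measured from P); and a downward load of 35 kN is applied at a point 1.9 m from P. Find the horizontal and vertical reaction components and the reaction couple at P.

P_x = -40.00 kN, P_y = 120.6 kN, M_P = 759.8 kN·m

Resultant of the distributed load: 10.61 × 7.6 = 80.636 kN at 4.6 m from P.
ΣF_x = 0: P_x + 40 = 0 → P_x = -40.00 kN.
ΣF_y = 0: P_y − 5 − 10.61·7.6 − 35 = 0 → P_y = 120.6 kN.
ΣM about P: M_P − 5·8.2 − 281.4 − (10.61·7.6)·4.6 − 35·1.9 = 0 → M_P = 759.8 kN·m.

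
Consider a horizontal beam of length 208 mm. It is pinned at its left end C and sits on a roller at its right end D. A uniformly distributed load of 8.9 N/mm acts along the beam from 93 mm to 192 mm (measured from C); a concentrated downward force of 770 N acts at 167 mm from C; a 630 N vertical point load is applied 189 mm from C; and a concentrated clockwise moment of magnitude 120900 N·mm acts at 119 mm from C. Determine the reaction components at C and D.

C_x = 0, C_y = -94.46 N, D_y = 2376 N

Resultant of the distributed load: 8.9 × 99 = 881.1 N at 142.5 mm from C.
Taking moments about C: D_y·208 − (8.9·99)·142.5 − 770·167 − 630·189 − 120900 = 0 → D_y = 494116.75/208 = 2375.56 ≈ 2376 N.
ΣF_y = 0: C_y + 2375.56 − 8.9·99 − 770 − 630 = 0 → C_y = -94.46 N.
ΣF_x = 0: no horizontal applied forces, so C_x = 0.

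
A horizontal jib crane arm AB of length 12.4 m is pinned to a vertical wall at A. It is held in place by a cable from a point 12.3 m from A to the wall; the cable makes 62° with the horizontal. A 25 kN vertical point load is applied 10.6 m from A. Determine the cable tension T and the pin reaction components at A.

T = 24.40 kN, A_x = 11.46 kN, A_y = 3.455 kN

ΣM about A: T·sin62°·12.3 − 25·10.6 = 0 → T = 265/(12.3·0.882948) = 24.4009 ≈ 24.40 kN.
ΣF_x = 0: A_x − T·cos62° = 0 → A_x = 24.4009 × 0.469472 = 11.46 kN.
ΣF_y = 0: A_y + T·sin62° − 25 = 0 → A_y = 25 − 24.4009 × 0.882948 = 3.455 kN.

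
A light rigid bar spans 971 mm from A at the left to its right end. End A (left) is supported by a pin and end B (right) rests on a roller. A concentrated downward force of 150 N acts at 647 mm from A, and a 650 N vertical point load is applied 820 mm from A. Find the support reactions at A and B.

A_x = 0, A_y = 151.1 N, B_y = 648.9 N

Moments about A: B_y·971 − 150·647 − 650·820 = 0 → B_y = 630050/971 = 648.867 ≈ 648.9 N.
ΣF_y = 0: A_y + 648.867 − 150 − 650 = 0 → A_y = 151.1 N.
ΣF_x = 0: no horizontal applied forces, so A_x = 0.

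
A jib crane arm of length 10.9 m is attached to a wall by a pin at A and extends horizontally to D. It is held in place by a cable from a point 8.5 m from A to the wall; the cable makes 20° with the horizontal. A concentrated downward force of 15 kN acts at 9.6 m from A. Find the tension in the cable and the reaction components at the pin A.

ΣM about A: T·sin20°·8.5 − 15·9.6 = 0 → T = 144/(8.5·0.34202) = 49.5327 ≈ 49.53 kN.
ΣF_x = 0: A_x − T·cos20° = 0 → A_x = 49.5327 × 0.939693 = 46.55 kN.
ΣF_y = 0: A_y + T·sin20° − 15 = 0 → A_y = 15 − 49.5327 × 0.34202 = -1.941 kN.

T = 49.53 kN, A_x = 46.55 kN, A_y = -1.941 kN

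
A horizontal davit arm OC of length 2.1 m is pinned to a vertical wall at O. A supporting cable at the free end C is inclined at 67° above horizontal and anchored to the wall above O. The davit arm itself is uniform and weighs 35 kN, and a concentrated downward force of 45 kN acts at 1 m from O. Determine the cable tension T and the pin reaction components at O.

ΣM about O: T·sin67°·2.1 − 35·1.05 − 45·1 = 0 → T = 81.75/(2.1·0.920505) = 42.2905 ≈ 42.29 kN.
ΣF_x = 0: O_x − T·cos67° = 0 → O_x = 42.2905 × 0.390731 = 16.52 kN.
ΣF_y = 0: O_y + T·sin67° − 35 − 45 = 0 → O_y = 80 − 42.2905 × 0.920505 = 41.07 kN.

T = 42.29 kN, O_x = 16.52 kN, O_y = 41.07 kN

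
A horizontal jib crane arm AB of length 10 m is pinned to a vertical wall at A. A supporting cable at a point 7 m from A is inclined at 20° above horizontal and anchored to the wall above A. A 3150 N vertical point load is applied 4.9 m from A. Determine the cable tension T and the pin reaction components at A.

T = 6447 N, A_x = 6058 N, A_y = 945.0 N

ΣM about A: T·sin20°·7 − 3150·4.9 = 0 → T = 15435/(7·0.34202) = 6446.99 ≈ 6447 N.
ΣF_x = 0: A_x − T·cos20° = 0 → A_x = 6446.99 × 0.939693 = 6058 N.
ΣF_y = 0: A_y + T·sin20° − 3150 = 0 → A_y = 3150 − 6446.99 × 0.34202 = 945.0 N.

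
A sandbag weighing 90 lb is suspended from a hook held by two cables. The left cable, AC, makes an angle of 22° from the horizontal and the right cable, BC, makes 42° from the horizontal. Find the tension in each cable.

T_AC = 74.41 lb, T_BC = 92.84 lb

ΣF_x = 0: −T_AC·cos22° + T_BC·cos42° = 0 → T_BC = 1.24765·T_AC.
ΣF_y = 0: T_AC·sin22° + T_BC·sin42° = 90.
Substitute: T_AC·(0.374607 + 1.24765·0.669131) = 90 → T_AC = 74.4141 ≈ 74.41 lb.
Then T_BC = 1.24765 × 74.4141 = 92.84 lb.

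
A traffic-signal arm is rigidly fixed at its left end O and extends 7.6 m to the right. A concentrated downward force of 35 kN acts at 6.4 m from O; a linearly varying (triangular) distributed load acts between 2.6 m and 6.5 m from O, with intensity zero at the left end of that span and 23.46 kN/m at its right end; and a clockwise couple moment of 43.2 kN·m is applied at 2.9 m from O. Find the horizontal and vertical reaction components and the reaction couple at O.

Resultant of the triangular load: ½ × 23.46 × 3.9 = 45.747 kN, acting at 5.2 m from O (one-third of the span from the peak).
ΣF_x = 0: O_x = 0.
ΣF_y = 0: O_y − 35 − ½·23.46·3.9 = 0 → O_y = 80.75 kN.
ΣM about O: M_O − 35·6.4 − (½·23.46·3.9)·5.2 − 43.2 = 0 → M_O = 505.1 kN·m.

O_x = 0, O_y = 80.75 kN, M_O = 505.1 kN·m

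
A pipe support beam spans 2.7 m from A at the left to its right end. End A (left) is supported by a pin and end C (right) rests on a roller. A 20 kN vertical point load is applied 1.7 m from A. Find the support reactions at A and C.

A_x = 0, A_y = 7.407 kN, C_y = 12.59 kN

Moments about A: C_y·2.7 − 20·1.7 = 0 → C_y = 34/2.7 = 12.5926 ≈ 12.59 kN.
ΣF_y = 0: A_y + 12.5926 − 20 = 0 → A_y = 7.407 kN.
ΣF_x = 0: no horizontal applied forces, so A_x = 0.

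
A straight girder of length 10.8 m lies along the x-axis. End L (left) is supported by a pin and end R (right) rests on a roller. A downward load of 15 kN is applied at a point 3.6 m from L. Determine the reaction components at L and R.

Taking moments about L: R_y·10.8 − 15·3.6 = 0 → R_y = 54/10.8 = 5.000 kN.
ΣF_y = 0: L_y + 5 − 15 = 0 → L_y = 10.00 kN.
ΣF_x = 0: no horizontal applied forces, so L_x = 0.

L_x = 0, L_y = 10.00 kN, R_y = 5.000 kN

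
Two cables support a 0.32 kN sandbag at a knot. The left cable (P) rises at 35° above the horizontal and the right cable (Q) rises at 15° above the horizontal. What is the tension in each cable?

T_P = 0.4035 kN, T_Q = 0.3422 kN

ΣF_x = 0: −T_P·cos35° + T_Q·cos15° = 0 → T_Q = 0.848049·T_P.
ΣF_y = 0: T_P·sin35° + T_Q·sin15° = 0.32.
Substitute: T_P·(0.573576 + 0.848049·0.258819) = 0.32 → T_P = 0.403497 ≈ 0.4035 kN.
Then T_Q = 0.848049 × 0.403497 = 0.3422 kN.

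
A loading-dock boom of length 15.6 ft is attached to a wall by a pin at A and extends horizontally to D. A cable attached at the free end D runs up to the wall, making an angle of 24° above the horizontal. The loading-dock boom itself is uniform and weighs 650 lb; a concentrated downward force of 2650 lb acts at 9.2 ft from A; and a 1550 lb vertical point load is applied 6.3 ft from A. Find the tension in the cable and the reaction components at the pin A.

T = 6180 lb, A_x = 5646 lb, A_y = 2336 lb

ΣM about A: T·sin24°·15.6 − 650·7.8 − 2650·9.2 − 1550·6.3 = 0 → T = 39215/(15.6·0.406737) = 6180.36 ≈ 6180 lb.
ΣF_x = 0: A_x − T·cos24° = 0 → A_x = 6180.36 × 0.913545 = 5646 lb.
ΣF_y = 0: A_y + T·sin24° − 650 − 2650 − 1550 = 0 → A_y = 4850 − 6180.36 × 0.406737 = 2336 lb.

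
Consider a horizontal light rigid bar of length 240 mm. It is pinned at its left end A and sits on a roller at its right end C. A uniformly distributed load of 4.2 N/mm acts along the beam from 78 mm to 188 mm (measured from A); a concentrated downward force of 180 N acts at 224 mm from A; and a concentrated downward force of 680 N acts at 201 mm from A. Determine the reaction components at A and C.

A_x = 0, A_y = 328.5 N, C_y = 993.5 N

Resultant of the distributed load: 4.2 × 110 = 462 N at 133 mm from A.
Taking moments about A: C_y·240 − (4.2·110)·133 − 180·224 − 680·201 = 0 → C_y = 238446/240 = 993.525 ≈ 993.5 N.
ΣF_y = 0: A_y + 993.525 − 4.2·110 − 180 − 680 = 0 → A_y = 328.5 N.
ΣF_x = 0: no horizontal applied forces, so A_x = 0.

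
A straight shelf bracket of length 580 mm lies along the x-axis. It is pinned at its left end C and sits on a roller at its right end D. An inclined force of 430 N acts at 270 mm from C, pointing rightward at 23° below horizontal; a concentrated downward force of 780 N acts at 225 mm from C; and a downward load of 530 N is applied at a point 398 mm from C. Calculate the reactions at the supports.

C_x = -395.8 N, C_y = 733.5 N, D_y = 744.5 N

ΣM about C: D_y·580 − 430·sin23°·270 − 780·225 − 530·398 = 0 → D_y = 431804/580 = 744.49 ≈ 744.5 N.
ΣF_y = 0: C_y + 744.49 − 430·sin23° − 780 − 530 = 0 → C_y = 733.5 N.
ΣF_x = 0: C_x + 430·cos23° = 0 → C_x = -395.8 N.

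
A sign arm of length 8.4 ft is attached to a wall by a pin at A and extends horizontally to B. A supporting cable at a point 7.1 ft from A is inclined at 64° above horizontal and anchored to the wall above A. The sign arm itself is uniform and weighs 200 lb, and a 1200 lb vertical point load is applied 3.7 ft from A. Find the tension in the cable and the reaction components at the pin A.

T = 827.4 lb, A_x = 362.7 lb, A_y = 656.3 lb

ΣM about A: T·sin64°·7.1 − 200·4.2 − 1200·3.7 = 0 → T = 5280/(7.1·0.898794) = 827.4 lb.
ΣF_x = 0: A_x − T·cos64° = 0 → A_x = 827.4 × 0.438371 = 362.7 lb.
ΣF_y = 0: A_y + T·sin64° − 200 − 1200 = 0 → A_y = 1400 − 827.4 × 0.898794 = 656.3 lb.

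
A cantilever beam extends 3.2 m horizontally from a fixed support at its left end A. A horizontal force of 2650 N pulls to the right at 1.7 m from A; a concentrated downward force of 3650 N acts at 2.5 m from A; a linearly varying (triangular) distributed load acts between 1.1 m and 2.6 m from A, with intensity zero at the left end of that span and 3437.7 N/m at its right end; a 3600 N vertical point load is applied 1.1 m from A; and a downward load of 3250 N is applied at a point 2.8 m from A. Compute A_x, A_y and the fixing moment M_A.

Resultant of the triangular load: ½ × 3437.7 × 1.5 = 2578.275 N, acting at 2.1 m from A (one-third of the span from the peak).
ΣF_x = 0: A_x + 2650 = 0 → A_x = -2650 N.
ΣF_y = 0: A_y − 3650 − ½·3437.7·1.5 − 3600 − 3250 = 0 → A_y = 13080 N.
ΣM about A: M_A − 3650·2.5 − (½·3437.7·1.5)·2.1 − 3600·1.1 − 3250·2.8 = 0 → M_A = 27600 N·m.

A_x = -2650 N, A_y = 13080 N, M_A = 27600 N·m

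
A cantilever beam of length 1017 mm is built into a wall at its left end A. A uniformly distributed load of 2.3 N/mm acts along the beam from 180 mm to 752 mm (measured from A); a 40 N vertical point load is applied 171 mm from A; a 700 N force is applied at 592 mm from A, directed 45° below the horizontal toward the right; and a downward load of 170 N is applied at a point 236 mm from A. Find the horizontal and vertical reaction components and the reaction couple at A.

A_x = -495.0 N, A_y = 2021 N, M_A = 953100 N·mm

Resultant of the distributed load: 2.3 × 572 = 1315.6 N at 466 mm from A.
ΣF_x = 0: A_x + 700·cos45° = 0 → A_x = -495.0 N.
ΣF_y = 0: A_y − 2.3·572 − 40 − 700·sin45° − 170 = 0 → A_y = 2021 N.
ΣM about A: M_A − (2.3·572)·466 − 40·171 − 700·sin45°·592 − 170·236 = 0 → M_A = 953100 N·mm.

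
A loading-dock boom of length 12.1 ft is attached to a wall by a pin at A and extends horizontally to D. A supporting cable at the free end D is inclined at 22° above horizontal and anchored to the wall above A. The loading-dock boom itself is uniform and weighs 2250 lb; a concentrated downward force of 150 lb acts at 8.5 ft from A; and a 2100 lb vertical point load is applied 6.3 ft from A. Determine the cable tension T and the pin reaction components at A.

T = 6203 lb, A_x = 5752 lb, A_y = 2176 lb

ΣM about A: T·sin22°·12.1 − 2250·6.05 − 150·8.5 − 2100·6.3 = 0 → T = 28117.5/(12.1·0.374607) = 6203.2 ≈ 6203 lb.
ΣF_x = 0: A_x − T·cos22° = 0 → A_x = 6203.2 × 0.927184 = 5752 lb.
ΣF_y = 0: A_y + T·sin22° − 2250 − 150 − 2100 = 0 → A_y = 4500 − 6203.2 × 0.374607 = 2176 lb.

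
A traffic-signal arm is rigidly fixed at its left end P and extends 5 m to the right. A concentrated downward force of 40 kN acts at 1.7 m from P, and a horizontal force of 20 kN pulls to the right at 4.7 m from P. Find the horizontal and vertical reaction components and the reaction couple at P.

ΣF_x = 0: P_x + 20 = 0 → P_x = -20.00 kN.
ΣF_y = 0: P_y − 40 = 0 → P_y = 40.00 kN.
ΣM about P: M_P − 40·1.7 = 0 → M_P = 68.00 kN·m.

P_x = -20.00 kN, P_y = 40.00 kN, M_P = 68.00 kN·m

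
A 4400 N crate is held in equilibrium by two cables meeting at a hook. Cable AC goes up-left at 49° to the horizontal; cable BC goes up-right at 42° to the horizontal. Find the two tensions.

T_AC = 3270 N, T_BC = 2887 N

ΣF_x = 0: −T_AC·cos49° + T_BC·cos42° = 0 → T_BC = 0.882815·T_AC.
ΣF_y = 0: T_AC·sin49° + T_BC·sin42° = 4400.
Substitute: T_AC·(0.75471 + 0.882815·0.669131) = 4400 → T_AC = 3270.33 ≈ 3270 N.
Then T_BC = 0.882815 × 3270.33 = 2887 N.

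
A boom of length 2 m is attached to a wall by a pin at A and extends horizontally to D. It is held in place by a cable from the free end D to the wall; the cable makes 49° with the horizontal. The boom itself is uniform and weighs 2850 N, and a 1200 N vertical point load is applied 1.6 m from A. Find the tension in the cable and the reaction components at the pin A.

T = 3160 N, A_x = 2073 N, A_y = 1665 N

ΣM about A: T·sin49°·2 − 2850·1 − 1200·1.6 = 0 → T = 4770/(2·0.75471) = 3160.15 ≈ 3160 N.
ΣF_x = 0: A_x − T·cos49° = 0 → A_x = 3160.15 × 0.656059 = 2073 N.
ΣF_y = 0: A_y + T·sin49° − 2850 − 1200 = 0 → A_y = 4050 − 3160.15 × 0.75471 = 1665 N.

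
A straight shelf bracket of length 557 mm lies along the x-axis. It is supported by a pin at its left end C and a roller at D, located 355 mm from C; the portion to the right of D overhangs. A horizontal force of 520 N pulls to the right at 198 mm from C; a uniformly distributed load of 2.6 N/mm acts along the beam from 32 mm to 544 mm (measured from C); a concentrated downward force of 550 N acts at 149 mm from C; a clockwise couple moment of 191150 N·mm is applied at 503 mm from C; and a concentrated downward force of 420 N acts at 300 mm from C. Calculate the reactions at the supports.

C_x = -520.0 N, C_y = 97.02 N, D_y = 2204 N

Resultant of the distributed load: 2.6 × 512 = 1331.2 N at 288 mm from C.
Taking moments about C: D_y·355 − (2.6·512)·288 − 550·149 − 191150 − 420·300 = 0 → D_y = 782485.6/355 = 2204.18 ≈ 2204 N.
ΣF_y = 0: C_y + 2204.18 − 2.6·512 − 550 − 420 = 0 → C_y = 97.02 N.
ΣF_x = 0: C_x + 520 = 0 → C_x = -520.0 N.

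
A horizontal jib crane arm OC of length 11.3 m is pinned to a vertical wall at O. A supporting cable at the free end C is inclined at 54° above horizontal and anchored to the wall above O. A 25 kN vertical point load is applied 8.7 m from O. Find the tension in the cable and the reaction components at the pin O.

ΣM about O: T·sin54°·11.3 − 25·8.7 = 0 → T = 217.5/(11.3·0.809017) = 23.7916 ≈ 23.79 kN.
ΣF_x = 0: O_x − T·cos54° = 0 → O_x = 23.7916 × 0.587785 = 13.98 kN.
ΣF_y = 0: O_y + T·sin54° − 25 = 0 → O_y = 25 − 23.7916 × 0.809017 = 5.752 kN.

T = 23.79 kN, O_x = 13.98 kN, O_y = 5.752 kN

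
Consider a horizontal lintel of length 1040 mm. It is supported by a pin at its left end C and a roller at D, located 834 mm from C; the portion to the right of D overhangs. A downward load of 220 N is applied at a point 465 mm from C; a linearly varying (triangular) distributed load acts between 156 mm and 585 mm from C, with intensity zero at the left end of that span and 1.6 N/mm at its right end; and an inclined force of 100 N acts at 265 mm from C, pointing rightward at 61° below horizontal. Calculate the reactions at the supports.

C_x = -48.48 N, C_y = 318.3 N, D_y = 332.3 N

Resultant of the triangular load: ½ × 1.6 × 429 = 343.2 N, acting at 442 mm from C (one-third of the span from the peak).
Moments about C: D_y·834 − 220·465 − (½·1.6·429)·442 − 100·sin61°·265 = 0 → D_y = 277172/834 = 332.341 ≈ 332.3 N.
ΣF_y = 0: C_y + 332.341 − 220 − ½·1.6·429 − 100·sin61° = 0 → C_y = 318.3 N.
ΣF_x = 0: C_x + 100·cos61° = 0 → C_x = -48.48 N.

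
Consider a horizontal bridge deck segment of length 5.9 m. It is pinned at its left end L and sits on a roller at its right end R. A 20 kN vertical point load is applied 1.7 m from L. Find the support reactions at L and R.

L_x = 0, L_y = 14.24 kN, R_y = 5.763 kN

ΣM about L: R_y·5.9 − 20·1.7 = 0 → R_y = 34/5.9 = 5.76271 ≈ 5.763 kN.
ΣF_y = 0: L_y + 5.76271 − 20 = 0 → L_y = 14.24 kN.
ΣF_x = 0: no horizontal applied forces, so L_x = 0.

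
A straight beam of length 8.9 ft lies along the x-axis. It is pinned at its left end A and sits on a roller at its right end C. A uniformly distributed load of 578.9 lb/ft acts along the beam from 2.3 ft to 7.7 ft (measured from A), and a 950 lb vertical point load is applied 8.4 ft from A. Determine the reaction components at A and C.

Resultant of the distributed load: 578.9 × 5.4 = 3126.06 lb at 5 ft from A.
Taking moments about A: C_y·8.9 − (578.9·5.4)·5 − 950·8.4 = 0 → C_y = 23610.3/8.9 = 2652.84 ≈ 2653 lb.
ΣF_y = 0: A_y + 2652.84 − 578.9·5.4 − 950 = 0 → A_y = 1423 lb.
ΣF_x = 0: no horizontal applied forces, so A_x = 0.

A_x = 0, A_y = 1423 lb, C_y = 2653 lb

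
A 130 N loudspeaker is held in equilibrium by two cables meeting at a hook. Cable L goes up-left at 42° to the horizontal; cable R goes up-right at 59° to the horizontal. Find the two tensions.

ΣF_x = 0: −T_L·cos42° + T_R·cos59° = 0 → T_R = 1.44289·T_L.
ΣF_y = 0: T_L·sin42° + T_R·sin59° = 130.
Substitute: T_L·(0.669131 + 1.44289·0.857167) = 130 → T_L = 68.2082 ≈ 68.21 N.
Then T_R = 1.44289 × 68.2082 = 98.42 N.

T_L = 68.21 N, T_R = 98.42 N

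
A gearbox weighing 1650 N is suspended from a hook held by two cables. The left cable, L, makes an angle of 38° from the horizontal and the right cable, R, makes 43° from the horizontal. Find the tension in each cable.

T_L = 1222 N, T_R = 1316 N

ΣF_x = 0: −T_L·cos38° + T_R·cos43° = 0 → T_R = 1.07747·T_L.
ΣF_y = 0: T_L·sin38° + T_R·sin43° = 1650.
Substitute: T_L·(0.615661 + 1.07747·0.681998) = 1650 → T_L = 1221.78 ≈ 1222 N.
Then T_R = 1.07747 × 1221.78 = 1316 N.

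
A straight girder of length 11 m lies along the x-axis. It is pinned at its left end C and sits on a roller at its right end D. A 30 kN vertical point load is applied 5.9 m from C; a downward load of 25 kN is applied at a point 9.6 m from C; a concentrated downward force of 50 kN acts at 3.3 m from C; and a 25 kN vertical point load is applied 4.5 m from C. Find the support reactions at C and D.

Moments about C: D_y·11 − 30·5.9 − 25·9.6 − 50·3.3 − 25·4.5 = 0 → D_y = 694.5/11 = 63.1364 ≈ 63.14 kN.
ΣF_y = 0: C_y + 63.1364 − 30 − 25 − 50 − 25 = 0 → C_y = 66.86 kN.
ΣF_x = 0: no horizontal applied forces, so C_x = 0.

C_x = 0, C_y = 66.86 kN, D_y = 63.14 kN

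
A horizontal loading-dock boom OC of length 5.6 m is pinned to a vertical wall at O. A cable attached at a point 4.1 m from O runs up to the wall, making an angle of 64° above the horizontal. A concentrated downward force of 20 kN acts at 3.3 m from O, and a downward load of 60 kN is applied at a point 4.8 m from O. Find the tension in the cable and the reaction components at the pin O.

T = 96.06 kN, O_x = 42.11 kN, O_y = -6.341 kN

ΣM about O: T·sin64°·4.1 − 20·3.3 − 60·4.8 = 0 → T = 354/(4.1·0.898794) = 96.0637 ≈ 96.06 kN.
ΣF_x = 0: O_x − T·cos64° = 0 → O_x = 96.0637 × 0.438371 = 42.11 kN.
ΣF_y = 0: O_y + T·sin64° − 20 − 60 = 0 → O_y = 80 − 96.0637 × 0.898794 = -6.341 kN.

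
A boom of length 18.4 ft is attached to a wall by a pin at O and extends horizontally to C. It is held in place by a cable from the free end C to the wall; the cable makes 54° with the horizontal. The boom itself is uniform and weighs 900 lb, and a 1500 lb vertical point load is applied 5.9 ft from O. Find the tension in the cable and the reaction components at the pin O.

T = 1151 lb, O_x = 676.4 lb, O_y = 1469 lb

ΣM about O: T·sin54°·18.4 − 900·9.2 − 1500·5.9 = 0 → T = 17130/(18.4·0.809017) = 1150.75 ≈ 1151 lb.
ΣF_x = 0: O_x − T·cos54° = 0 → O_x = 1150.75 × 0.587785 = 676.4 lb.
ΣF_y = 0: O_y + T·sin54° − 900 − 1500 = 0 → O_y = 2400 − 1150.75 × 0.809017 = 1469 lb.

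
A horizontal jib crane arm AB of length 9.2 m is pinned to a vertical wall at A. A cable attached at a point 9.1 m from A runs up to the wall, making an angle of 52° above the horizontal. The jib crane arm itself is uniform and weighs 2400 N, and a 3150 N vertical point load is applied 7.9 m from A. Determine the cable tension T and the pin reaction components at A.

ΣM about A: T·sin52°·9.1 − 2400·4.6 − 3150·7.9 = 0 → T = 35925/(9.1·0.788011) = 5009.83 ≈ 5010 N.
ΣF_x = 0: A_x − T·cos52° = 0 → A_x = 5009.83 × 0.615661 = 3084 N.
ΣF_y = 0: A_y + T·sin52° − 2400 − 3150 = 0 → A_y = 5550 − 5009.83 × 0.788011 = 1602 N.

T = 5010 N, A_x = 3084 N, A_y = 1602 N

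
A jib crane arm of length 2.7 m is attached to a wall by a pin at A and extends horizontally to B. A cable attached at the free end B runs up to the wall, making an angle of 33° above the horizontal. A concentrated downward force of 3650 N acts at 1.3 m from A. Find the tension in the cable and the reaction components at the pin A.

T = 3227 N, A_x = 2706 N, A_y = 1893 N

ΣM about A: T·sin33°·2.7 − 3650·1.3 = 0 → T = 4745/(2.7·0.544639) = 3226.74 ≈ 3227 N.
ΣF_x = 0: A_x − T·cos33° = 0 → A_x = 3226.74 × 0.838671 = 2706 N.
ΣF_y = 0: A_y + T·sin33° − 3650 = 0 → A_y = 3650 − 3226.74 × 0.544639 = 1893 N.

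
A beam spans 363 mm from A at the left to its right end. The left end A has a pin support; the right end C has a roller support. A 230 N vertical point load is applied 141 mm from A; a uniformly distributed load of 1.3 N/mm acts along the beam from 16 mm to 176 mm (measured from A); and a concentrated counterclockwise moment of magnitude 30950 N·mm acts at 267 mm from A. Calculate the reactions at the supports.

Resultant of the distributed load: 1.3 × 160 = 208 N at 96 mm from A.
ΣM about A: C_y·363 − 230·141 − (1.3·160)·96 + 30950 = 0 → C_y = 21448/363 = 59.0854 ≈ 59.09 N.
ΣF_y = 0: A_y + 59.0854 − 230 − 1.3·160 = 0 → A_y = 378.9 N.
ΣF_x = 0: no horizontal applied forces, so A_x = 0.

A_x = 0, A_y = 378.9 N, C_y = 59.09 N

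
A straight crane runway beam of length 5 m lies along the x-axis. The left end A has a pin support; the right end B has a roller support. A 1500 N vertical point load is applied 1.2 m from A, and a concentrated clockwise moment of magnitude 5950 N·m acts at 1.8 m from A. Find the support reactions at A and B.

ΣM about A: B_y·5 − 1500·1.2 − 5950 = 0 → B_y = 7750/5 = 1550 N.
ΣF_y = 0: A_y + 1550 − 1500 = 0 → A_y = -50.00 N.
ΣF_x = 0: no horizontal applied forces, so A_x = 0.

A_x = 0, A_y = -50.00 N, B_y = 1550 N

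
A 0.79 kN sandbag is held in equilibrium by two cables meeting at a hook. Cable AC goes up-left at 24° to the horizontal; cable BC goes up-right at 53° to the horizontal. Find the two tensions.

ΣF_x = 0: −T_AC·cos24° + T_BC·cos53° = 0 → T_BC = 1.51798·T_AC.
ΣF_y = 0: T_AC·sin24° + T_BC·sin53° = 0.79.
Substitute: T_AC·(0.406737 + 1.51798·0.798636) = 0.79 → T_AC = 0.48794 ≈ 0.4879 kN.
Then T_BC = 1.51798 × 0.48794 = 0.7407 kN.

T_AC = 0.4879 kN, T_BC = 0.7407 kN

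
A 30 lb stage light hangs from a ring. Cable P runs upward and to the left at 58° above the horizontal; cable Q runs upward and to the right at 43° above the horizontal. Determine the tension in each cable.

T_P = 22.35 lb, T_Q = 16.20 lb

ΣF_x = 0: −T_P·cos58° + T_Q·cos43° = 0 → T_Q = 0.724573·T_P.
ΣF_y = 0: T_P·sin58° + T_Q·sin43° = 30.
Substitute: T_P·(0.848048 + 0.724573·0.681998) = 30 → T_P = 22.3513 ≈ 22.35 lb.
Then T_Q = 0.724573 × 22.3513 = 16.20 lb.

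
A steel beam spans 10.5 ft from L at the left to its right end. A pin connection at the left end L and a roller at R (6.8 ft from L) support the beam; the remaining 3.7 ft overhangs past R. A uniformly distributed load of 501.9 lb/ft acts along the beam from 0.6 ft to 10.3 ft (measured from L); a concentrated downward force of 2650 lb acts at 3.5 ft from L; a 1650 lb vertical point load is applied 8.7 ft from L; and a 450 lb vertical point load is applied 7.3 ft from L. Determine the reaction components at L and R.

L_x = 0, L_y = 1758 lb, R_y = 7860 lb

Resultant of the distributed load: 501.9 × 9.7 = 4868.43 lb at 5.45 ft from L.
Moments about L: R_y·6.8 − (501.9·9.7)·5.45 − 2650·3.5 − 1650·8.7 − 450·7.3 = 0 → R_y = 53447.9435/6.8 = 7859.99 ≈ 7860 lb.
ΣF_y = 0: L_y + 7859.99 − 501.9·9.7 − 2650 − 1650 − 450 = 0 → L_y = 1758 lb.
ΣF_x = 0: no horizontal applied forces, so L_x = 0.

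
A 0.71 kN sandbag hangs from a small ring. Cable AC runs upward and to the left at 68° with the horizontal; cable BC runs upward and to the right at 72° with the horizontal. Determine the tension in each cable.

ΣF_x = 0: −T_AC·cos68° + T_BC·cos72° = 0 → T_BC = 1.21225·T_AC.
ΣF_y = 0: T_AC·sin68° + T_BC·sin72° = 0.71.
Substitute: T_AC·(0.927184 + 1.21225·0.951057) = 0.71 → T_AC = 0.341329 ≈ 0.3413 kN.
Then T_BC = 1.21225 × 0.341329 = 0.4138 kN.

T_AC = 0.3413 kN, T_BC = 0.4138 kN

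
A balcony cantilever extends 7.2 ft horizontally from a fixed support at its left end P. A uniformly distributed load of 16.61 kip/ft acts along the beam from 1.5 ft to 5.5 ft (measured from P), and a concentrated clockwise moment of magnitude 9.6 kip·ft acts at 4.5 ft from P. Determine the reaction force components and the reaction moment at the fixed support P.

P_x = 0, P_y = 66.44 kip, M_P = 242.1 kip·ft

Resultant of the distributed load: 16.61 × 4 = 66.44 kip at 3.5 ft from P.
ΣF_x = 0: P_x = 0.
ΣF_y = 0: P_y − 16.61·4 = 0 → P_y = 66.44 kip.
ΣM about P: M_P − (16.61·4)·3.5 − 9.6 = 0 → M_P = 242.1 kip·ft.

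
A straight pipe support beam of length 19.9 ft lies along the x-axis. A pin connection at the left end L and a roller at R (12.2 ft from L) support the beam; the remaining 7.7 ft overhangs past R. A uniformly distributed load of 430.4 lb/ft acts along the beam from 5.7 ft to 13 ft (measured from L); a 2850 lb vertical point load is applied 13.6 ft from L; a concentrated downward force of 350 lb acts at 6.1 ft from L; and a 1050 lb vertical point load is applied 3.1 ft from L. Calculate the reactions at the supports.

Resultant of the distributed load: 430.4 × 7.3 = 3141.92 lb at 9.35 ft from L.
Taking moments about L: R_y·12.2 − (430.4·7.3)·9.35 − 2850·13.6 − 350·6.1 − 1050·3.1 = 0 → R_y = 73526.952/12.2 = 6026.8 ≈ 6027 lb.
ΣF_y = 0: L_y + 6026.8 − 430.4·7.3 − 2850 − 350 − 1050 = 0 → L_y = 1365 lb.
ΣF_x = 0: no horizontal applied forces, so L_x = 0.

L_x = 0, L_y = 1365 lb, R_y = 6027 lb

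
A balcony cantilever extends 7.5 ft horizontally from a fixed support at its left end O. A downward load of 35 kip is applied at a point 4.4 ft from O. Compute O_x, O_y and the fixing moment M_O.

ΣF_x = 0: O_x = 0.
ΣF_y = 0: O_y − 35 = 0 → O_y = 35.00 kip.
ΣM about O: M_O − 35·4.4 = 0 → M_O = 154.0 kip·ft.

O_x = 0, O_y = 35.00 kip, M_O = 154.0 kip·ft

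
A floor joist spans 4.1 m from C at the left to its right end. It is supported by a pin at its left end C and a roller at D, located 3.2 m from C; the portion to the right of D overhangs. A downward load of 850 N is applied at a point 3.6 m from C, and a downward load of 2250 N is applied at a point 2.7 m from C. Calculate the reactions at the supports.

C_x = 0, C_y = 245.3 N, D_y = 2855 N

Moments about C: D_y·3.2 − 850·3.6 − 2250·2.7 = 0 → D_y = 9135/3.2 = 2854.69 ≈ 2855 N.
ΣF_y = 0: C_y + 2854.69 − 850 − 2250 = 0 → C_y = 245.3 N.
ΣF_x = 0: no horizontal applied forces, so C_x = 0.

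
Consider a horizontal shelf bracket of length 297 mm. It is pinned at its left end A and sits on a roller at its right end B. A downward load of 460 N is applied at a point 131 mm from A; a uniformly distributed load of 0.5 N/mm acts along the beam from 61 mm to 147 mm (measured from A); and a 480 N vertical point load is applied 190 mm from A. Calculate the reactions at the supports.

A_x = 0, A_y = 458.0 N, B_y = 525.0 N

Resultant of the distributed load: 0.5 × 86 = 43 N at 104 mm from A.
Taking moments about A: B_y·297 − 460·131 − (0.5·86)·104 − 480·190 = 0 → B_y = 155932/297 = 525.024 ≈ 525.0 N.
ΣF_y = 0: A_y + 525.024 − 460 − 0.5·86 − 480 = 0 → A_y = 458.0 N.
ΣF_x = 0: no horizontal applied forces, so A_x = 0.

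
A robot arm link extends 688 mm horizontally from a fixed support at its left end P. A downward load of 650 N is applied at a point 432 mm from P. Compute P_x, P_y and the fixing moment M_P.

ΣF_x = 0: P_x = 0.
ΣF_y = 0: P_y − 650 = 0 → P_y = 650.0 N.
ΣM about P: M_P − 650·432 = 0 → M_P = 280800 N·mm.

P_x = 0, P_y = 650.0 N, M_P = 280800 N·mm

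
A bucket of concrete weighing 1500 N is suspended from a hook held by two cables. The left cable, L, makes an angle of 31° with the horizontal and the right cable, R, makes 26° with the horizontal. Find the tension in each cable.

ΣF_x = 0: −T_L·cos31° + T_R·cos26° = 0 → T_R = 0.953686·T_L.
ΣF_y = 0: T_L·sin31° + T_R·sin26° = 1500.
Substitute: T_L·(0.515038 + 0.953686·0.438371) = 1500 → T_L = 1607.53 ≈ 1608 N.
Then T_R = 0.953686 × 1607.53 = 1533 N.

T_L = 1608 N, T_R = 1533 N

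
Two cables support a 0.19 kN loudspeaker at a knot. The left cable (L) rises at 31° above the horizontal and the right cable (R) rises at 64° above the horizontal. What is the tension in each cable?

ΣF_x = 0: −T_L·cos31° + T_R·cos64° = 0 → T_R = 1.95535·T_L.
ΣF_y = 0: T_L·sin31° + T_R·sin64° = 0.19.
Substitute: T_L·(0.515038 + 1.95535·0.898794) = 0.19 → T_L = 0.0836086 ≈ 0.08361 kN.
Then T_R = 1.95535 × 0.0836086 = 0.1635 kN.

T_L = 0.08361 kN, T_R = 0.1635 kN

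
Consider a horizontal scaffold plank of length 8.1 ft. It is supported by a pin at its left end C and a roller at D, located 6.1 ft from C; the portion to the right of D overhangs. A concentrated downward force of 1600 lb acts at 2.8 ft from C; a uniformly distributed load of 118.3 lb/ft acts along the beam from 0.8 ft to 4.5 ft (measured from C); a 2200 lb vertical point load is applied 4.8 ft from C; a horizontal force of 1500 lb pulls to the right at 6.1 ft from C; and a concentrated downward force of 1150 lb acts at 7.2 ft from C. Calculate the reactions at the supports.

Resultant of the distributed load: 118.3 × 3.7 = 437.71 lb at 2.65 ft from C.
Taking moments about C: D_y·6.1 − 1600·2.8 − (118.3·3.7)·2.65 − 2200·4.8 − 1150·7.2 = 0 → D_y = 24479.9315/6.1 = 4013.1 ≈ 4013 lb.
ΣF_y = 0: C_y + 4013.1 − 1600 − 118.3·3.7 − 2200 − 1150 = 0 → C_y = 1375 lb.
ΣF_x = 0: C_x + 1500 = 0 → C_x = -1500 lb.

C_x = -1500 lb, C_y = 1375 lb, D_y = 4013 lb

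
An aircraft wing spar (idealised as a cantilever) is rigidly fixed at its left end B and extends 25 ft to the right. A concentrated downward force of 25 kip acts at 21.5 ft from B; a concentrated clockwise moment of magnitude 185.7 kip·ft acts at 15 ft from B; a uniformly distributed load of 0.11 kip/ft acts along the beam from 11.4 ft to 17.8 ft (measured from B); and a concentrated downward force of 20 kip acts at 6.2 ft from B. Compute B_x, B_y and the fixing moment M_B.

B_x = 0, B_y = 45.70 kip, M_B = 857.5 kip·ft

Resultant of the distributed load: 0.11 × 6.4 = 0.704 kip at 14.6 ft from B.
ΣF_x = 0: B_x = 0.
ΣF_y = 0: B_y − 25 − 0.11·6.4 − 20 = 0 → B_y = 45.70 kip.
ΣM about B: M_B − 25·21.5 − 185.7 − (0.11·6.4)·14.6 − 20·6.2 = 0 → M_B = 857.5 kip·ft.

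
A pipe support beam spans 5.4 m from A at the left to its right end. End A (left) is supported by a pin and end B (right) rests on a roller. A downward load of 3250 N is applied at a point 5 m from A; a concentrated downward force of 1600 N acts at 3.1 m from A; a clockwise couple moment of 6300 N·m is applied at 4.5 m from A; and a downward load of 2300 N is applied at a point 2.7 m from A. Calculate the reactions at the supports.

A_x = 0, A_y = 905.6 N, B_y = 6244 N

Taking moments about A: B_y·5.4 − 3250·5 − 1600·3.1 − 6300 − 2300·2.7 = 0 → B_y = 33720/5.4 = 6244.44 ≈ 6244 N.
ΣF_y = 0: A_y + 6244.44 − 3250 − 1600 − 2300 = 0 → A_y = 905.6 N.
ΣF_x = 0: no horizontal applied forces, so A_x = 0.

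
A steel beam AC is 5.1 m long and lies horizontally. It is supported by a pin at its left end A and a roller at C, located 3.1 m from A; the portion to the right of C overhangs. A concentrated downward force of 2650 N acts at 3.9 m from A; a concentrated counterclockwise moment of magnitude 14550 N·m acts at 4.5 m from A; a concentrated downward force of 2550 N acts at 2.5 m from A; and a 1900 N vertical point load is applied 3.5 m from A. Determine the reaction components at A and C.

Taking moments about A: C_y·3.1 − 2650·3.9 + 14550 − 2550·2.5 − 1900·3.5 = 0 → C_y = 8810/3.1 = 2841.94 ≈ 2842 N.
ΣF_y = 0: A_y + 2841.94 − 2650 − 2550 − 1900 = 0 → A_y = 4258 N.
ΣF_x = 0: no horizontal applied forces, so A_x = 0.

A_x = 0, A_y = 4258 N, C_y = 2842 N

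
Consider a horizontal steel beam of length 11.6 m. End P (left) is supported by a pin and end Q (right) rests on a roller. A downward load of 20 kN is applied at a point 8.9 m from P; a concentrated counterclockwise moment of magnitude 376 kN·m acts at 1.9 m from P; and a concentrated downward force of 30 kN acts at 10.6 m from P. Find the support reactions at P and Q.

Moments about P: Q_y·11.6 − 20·8.9 + 376 − 30·10.6 = 0 → Q_y = 120/11.6 = 10.3448 ≈ 10.34 kN.
ΣF_y = 0: P_y + 10.3448 − 20 − 30 = 0 → P_y = 39.66 kN.
ΣF_x = 0: no horizontal applied forces, so P_x = 0.

P_x = 0, P_y = 39.66 kN, Q_y = 10.34 kN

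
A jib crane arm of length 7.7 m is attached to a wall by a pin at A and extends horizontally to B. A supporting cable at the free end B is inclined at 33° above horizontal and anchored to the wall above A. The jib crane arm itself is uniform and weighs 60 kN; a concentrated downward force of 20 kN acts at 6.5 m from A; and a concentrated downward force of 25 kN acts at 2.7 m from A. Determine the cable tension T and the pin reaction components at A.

ΣM about A: T·sin33°·7.7 − 60·3.85 − 20·6.5 − 25·2.7 = 0 → T = 428.5/(7.7·0.544639) = 102.177 ≈ 102.2 kN.
ΣF_x = 0: A_x − T·cos33° = 0 → A_x = 102.177 × 0.838671 = 85.69 kN.
ΣF_y = 0: A_y + T·sin33° − 60 − 20 − 25 = 0 → A_y = 105 − 102.177 × 0.544639 = 49.35 kN.

T = 102.2 kN, A_x = 85.69 kN, A_y = 49.35 kN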